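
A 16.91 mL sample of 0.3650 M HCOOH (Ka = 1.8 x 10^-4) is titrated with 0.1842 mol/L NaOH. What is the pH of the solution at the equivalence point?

8.42

n(HCOOH) = 0.3650 x 0.01691 = 0.006172 mol; V(NaOH) at equivalence = 0.006172/0.1842 = 0.03351 L.
At equivalence all the acid is converted to HCOO-; total volume = 0.01691 + 0.03351 = 0.05042 L, so [HCOO-] = 0.006172/0.05042 = 0.1224 M.
Kb = Kw/Ka = 1.0e-14 / 1.8 x 10^-4 = 5.56e-11.
[OH^-] = sqrt(Kb x [HCOO-]) = sqrt(5.56e-11 x 0.1224) = 2.61e-6 M.
pOH = 5.58, so pH = 14.00 - 5.58 = 8.42.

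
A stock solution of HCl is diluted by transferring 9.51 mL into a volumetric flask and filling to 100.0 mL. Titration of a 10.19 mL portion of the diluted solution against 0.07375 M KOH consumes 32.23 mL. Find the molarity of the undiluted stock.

n(KOH) = 0.07375 x 0.03223 = 0.002377 mol.
n(HCl) in the aliquot = 0.002377 mol.
[diluted HCl] = 0.002377 / 0.01019 = 0.2333 M.
Dilution factor = 100.0/9.510 = 10.52, so [stock] = 0.2333 x 10.52 = 2.45 M.

2.45 M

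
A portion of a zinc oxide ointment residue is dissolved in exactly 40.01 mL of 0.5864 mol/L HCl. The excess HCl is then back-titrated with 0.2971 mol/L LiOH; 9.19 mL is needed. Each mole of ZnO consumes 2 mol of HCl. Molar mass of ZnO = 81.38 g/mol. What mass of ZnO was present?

Total n(HCl) added = 0.5864 x 0.04001 = 0.02346 mol.
n(LiOH) used = 0.2971 x 0.009190 = 0.002730 mol, which equals the excess n(HCl).
So n(HCl) consumed by the sample = 0.02346 - 0.002730 = 0.02073 mol.
n(ZnO) = 0.02073 / 2 = 0.01037 mol.
mass = 0.01037 mol x 81.38 g/mol = 0.844 g.

0.844 g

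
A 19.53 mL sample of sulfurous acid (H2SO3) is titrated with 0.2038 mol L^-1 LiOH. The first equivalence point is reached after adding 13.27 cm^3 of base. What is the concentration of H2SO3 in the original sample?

0.138 M

n(LiOH) = 0.2038 x 0.01327 = 0.002704 mol.
At the first equivalence point, 1 mol OH^- react per mol H2SO3, so n(H2SO3) = 0.002704 / 1 = 0.002704 mol.
[H2SO3] = 0.002704 / 0.01953 L = 0.138 M.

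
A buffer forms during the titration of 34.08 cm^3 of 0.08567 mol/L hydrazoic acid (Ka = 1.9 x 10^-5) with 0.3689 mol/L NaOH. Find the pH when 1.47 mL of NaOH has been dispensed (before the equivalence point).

Initial n(HN3) = 0.08567 x 0.03408 = 0.002920 mol.
n(NaOH) added = 0.3689 x 0.001470 = 0.0005423 mol, converting that many moles of HN3 to N3-.
Remaining n(HN3) = 0.002377 mol; n(N3-) = 0.0005423 mol.
By Henderson-Hasselbalch, pH = pKa + log([A^-]/[HA]) = 4.72 + log(0.0005423/0.002377) = 4.72 + (-0.64) = 4.08.

4.08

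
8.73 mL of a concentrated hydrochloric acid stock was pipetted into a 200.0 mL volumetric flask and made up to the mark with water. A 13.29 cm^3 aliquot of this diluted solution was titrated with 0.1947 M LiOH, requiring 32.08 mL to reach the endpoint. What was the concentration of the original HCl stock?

10.8 M

n(LiOH) = 0.1947 x 0.03208 = 0.006246 mol.
n(HCl) in the aliquot = 0.006246 mol.
[diluted HCl] = 0.006246 / 0.01329 = 0.4700 M.
Dilution factor = 200.0/8.730 = 22.91, so [stock] = 0.4700 x 22.91 = 10.8 M.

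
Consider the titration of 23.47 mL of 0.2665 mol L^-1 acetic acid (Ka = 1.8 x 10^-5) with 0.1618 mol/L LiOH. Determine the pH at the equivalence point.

n(CH3COOH) = 0.2665 x 0.02347 = 0.006255 mol; V(LiOH) at equivalence = 0.006255/0.1618 = 0.03866 L.
At equivalence all the acid is converted to CH3COO-; total volume = 0.02347 + 0.03866 = 0.06213 L, so [CH3COO-] = 0.006255/0.06213 = 0.1007 M.
Kb = Kw/Ka = 1.0e-14 / 1.8 x 10^-5 = 5.56e-10.
[OH^-] = sqrt(Kb x [CH3COO-]) = sqrt(5.56e-10 x 0.1007) = 7.48e-6 M.
pOH = 5.13, so pH = 14.00 - 5.13 = 8.87.

8.87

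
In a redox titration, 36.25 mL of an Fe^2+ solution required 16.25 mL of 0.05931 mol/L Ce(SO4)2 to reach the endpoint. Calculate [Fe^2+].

0.0266 M

n(Ce(SO4)2) = 0.05931 x 0.01625 = 0.0009638 mol.
From the balanced equation, 1 mol Ce(SO4)2 reacts with 1 mol Fe^2+, so n(Fe^2+) = 0.0009638 x 1/1 = 0.0009638 mol.
[Fe^2+] = 0.0009638 / 0.03625 L = 0.0266 M.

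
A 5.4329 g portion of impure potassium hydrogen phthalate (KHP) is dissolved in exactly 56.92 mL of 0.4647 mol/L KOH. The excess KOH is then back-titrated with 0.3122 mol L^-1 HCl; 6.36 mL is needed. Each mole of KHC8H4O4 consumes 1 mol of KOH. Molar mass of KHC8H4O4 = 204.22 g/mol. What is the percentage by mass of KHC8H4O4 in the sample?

Total n(KOH) added = 0.4647 x 0.05692 = 0.02645 mol.
n(HCl) used = 0.3122 x 0.006360 = 0.001986 mol, which equals the excess n(KOH).
So n(KOH) consumed by the sample = 0.02645 - 0.001986 = 0.02447 mol.
n(KHC8H4O4) = 0.02447 / 1 = 0.02447 mol.
mass KHC8H4O4 = 0.02447 x 204.22 = 4.996 g, so %KHC8H4O4 = 4.996/5.4329 x 100 = 92.0%.

92.0%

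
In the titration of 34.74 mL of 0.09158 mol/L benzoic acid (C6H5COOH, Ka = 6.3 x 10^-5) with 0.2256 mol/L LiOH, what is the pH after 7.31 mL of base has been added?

Initial n(C6H5COOH) = 0.09158 x 0.03474 = 0.003181 mol.
n(LiOH) added = 0.2256 x 0.007310 = 0.001649 mol, converting that many moles of C6H5COOH to C6H5COO-.
Remaining n(C6H5COOH) = 0.001532 mol; n(C6H5COO-) = 0.001649 mol.
By Henderson-Hasselbalch, pH = pKa + log([A^-]/[HA]) = 4.20 + log(0.001649/0.001532) = 4.20 + (+0.03) = 4.23.

4.23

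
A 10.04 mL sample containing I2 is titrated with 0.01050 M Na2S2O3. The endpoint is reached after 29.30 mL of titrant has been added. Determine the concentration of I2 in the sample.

0.0153 M

n(Na2S2O3) = 0.01050 x 0.02930 = 0.0003077 mol.
From the balanced equation, 2 mol Na2S2O3 reacts with 1 mol I2, so n(I2) = 0.0003077 x 1/2 = 0.0001538 mol.
[I2] = 0.0001538 / 0.01004 L = 0.0153 M.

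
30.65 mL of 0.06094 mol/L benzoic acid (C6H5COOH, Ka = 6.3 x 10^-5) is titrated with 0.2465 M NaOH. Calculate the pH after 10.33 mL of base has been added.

n(acid) = 0.06094 x 0.03065 = 0.001868 mol; n(NaOH) added = 0.2465 x 0.01033 = 0.002546 mol.
Base is in excess by 0.002546 - 0.001868 = 0.0006785 mol in a total volume of 0.04098 L.
[OH^-] = 0.0006785/0.04098 = 0.01656 M, so pOH = 1.78 and pH = 14.00 - 1.78 = 12.22.

12.22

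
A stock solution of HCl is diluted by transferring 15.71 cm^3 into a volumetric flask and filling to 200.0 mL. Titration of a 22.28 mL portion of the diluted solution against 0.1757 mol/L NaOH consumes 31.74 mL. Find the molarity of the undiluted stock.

n(NaOH) = 0.1757 x 0.03174 = 0.005577 mol.
n(HCl) in the aliquot = 0.005577 mol.
[diluted HCl] = 0.005577 / 0.02228 = 0.2503 M.
Dilution factor = 200.0/15.71 = 12.73, so [stock] = 0.2503 x 12.73 = 3.19 M.

3.19 M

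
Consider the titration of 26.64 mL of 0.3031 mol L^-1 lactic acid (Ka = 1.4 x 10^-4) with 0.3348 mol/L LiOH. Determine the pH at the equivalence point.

n(HC3H5O3) = 0.3031 x 0.02664 = 0.008075 mol; V(LiOH) at equivalence = 0.008075/0.3348 = 0.02412 L.
At equivalence all the acid is converted to C3H5O3-; total volume = 0.02664 + 0.02412 = 0.05076 L, so [C3H5O3-] = 0.008075/0.05076 = 0.1591 M.
Kb = Kw/Ka = 1.0e-14 / 1.4 x 10^-4 = 7.14e-11.
[OH^-] = sqrt(Kb x [C3H5O3-]) = sqrt(7.14e-11 x 0.1591) = 3.37e-6 M.
pOH = 5.47, so pH = 14.00 - 5.47 = 8.53.

8.53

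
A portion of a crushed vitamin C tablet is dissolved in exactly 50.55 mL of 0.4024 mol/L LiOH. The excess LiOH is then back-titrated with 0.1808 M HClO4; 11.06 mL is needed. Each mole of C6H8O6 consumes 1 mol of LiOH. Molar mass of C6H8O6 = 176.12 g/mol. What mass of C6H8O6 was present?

3.23 g

Total n(LiOH) added = 0.4024 x 0.05055 = 0.02034 mol.
n(HClO4) used = 0.1808 x 0.01106 = 0.002000 mol, which equals the excess n(LiOH).
So n(LiOH) consumed by the sample = 0.02034 - 0.002000 = 0.01834 mol.
n(C6H8O6) = 0.01834 / 1 = 0.01834 mol.
mass = 0.01834 mol x 176.12 g/mol = 3.23 g.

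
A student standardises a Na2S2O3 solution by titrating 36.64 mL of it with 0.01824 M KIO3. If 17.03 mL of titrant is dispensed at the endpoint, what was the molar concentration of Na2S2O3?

n(KIO3) = 0.01824 x 0.01703 = 0.0003106 mol.
From the balanced equation, 1 mol KIO3 reacts with 6 mol Na2S2O3, so n(Na2S2O3) = 0.0003106 x 6/1 = 0.001864 mol.
[Na2S2O3] = 0.001864 / 0.03664 L = 0.0509 M.

0.0509 M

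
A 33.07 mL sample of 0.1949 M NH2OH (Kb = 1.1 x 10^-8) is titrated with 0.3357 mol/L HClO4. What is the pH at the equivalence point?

n(NH2OH) = 0.1949 x 0.03307 = 0.006445 mol; V(HClO4) at equivalence = 0.006445/0.3357 = 0.01920 L.
At equivalence the base is fully converted to NH3OH+; total volume = 0.05227 L, so [NH3OH+] = 0.006445/0.05227 = 0.1233 M.
Ka(NH3OH+) = Kw/Kb = 1.0e-14 / 1.1 x 10^-8 = 9.09e-7.
[H^+] = sqrt(Ka x [NH3OH+]) = sqrt(9.09e-7 x 0.1233) = 0.000335 M.
pH = -log(0.000335) = 3.48.

3.48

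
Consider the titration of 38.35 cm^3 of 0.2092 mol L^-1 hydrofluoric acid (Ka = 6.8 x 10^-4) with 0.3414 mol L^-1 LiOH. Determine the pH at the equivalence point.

8.14

n(HF) = 0.2092 x 0.03835 = 0.008023 mol; V(LiOH) at equivalence = 0.008023/0.3414 = 0.02350 L.
At equivalence all the acid is converted to F-; total volume = 0.03835 + 0.02350 = 0.06185 L, so [F-] = 0.008023/0.06185 = 0.1297 M.
Kb = Kw/Ka = 1.0e-14 / 6.8 x 10^-4 = 1.47e-11.
[OH^-] = sqrt(Kb x [F-]) = sqrt(1.47e-11 x 0.1297) = 1.38e-6 M.
pOH = 5.86, so pH = 14.00 - 5.86 = 8.14.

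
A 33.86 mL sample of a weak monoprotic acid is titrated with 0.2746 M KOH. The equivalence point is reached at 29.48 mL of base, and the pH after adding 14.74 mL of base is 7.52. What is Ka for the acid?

3.0 x 10^-8

14.74 mL is half of the equivalence volume, so this is the half-equivalence point where [HA] = [A^-].
At half-equivalence pH = pKa, so pKa = 7.52.
Ka = 10^(-7.52) = 3.0 x 10^-8.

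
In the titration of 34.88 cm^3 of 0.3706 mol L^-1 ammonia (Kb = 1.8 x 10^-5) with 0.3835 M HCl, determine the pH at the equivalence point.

4.99

n(NH3) = 0.3706 x 0.03488 = 0.01293 mol; V(HCl) at equivalence = 0.01293/0.3835 = 0.03371 L.
At equivalence the base is fully converted to NH4+; total volume = 0.06859 L, so [NH4+] = 0.01293/0.06859 = 0.1885 M.
Ka(NH4+) = Kw/Kb = 1.0e-14 / 1.8 x 10^-5 = 5.56e-10.
[H^+] = sqrt(Ka x [NH4+]) = sqrt(5.56e-10 x 0.1885) = 1.02e-5 M.
pH = -log(1.02e-5) = 4.99.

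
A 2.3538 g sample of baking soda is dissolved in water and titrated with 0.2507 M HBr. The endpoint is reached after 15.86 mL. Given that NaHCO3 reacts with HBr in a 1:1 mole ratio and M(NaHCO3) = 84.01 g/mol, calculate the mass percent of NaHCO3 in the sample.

n(HBr) = 0.2507 x 0.01586 = 0.003976 mol.
n(NaHCO3) = 0.003976 / 1 = 0.003976 mol.
mass of NaHCO3 = 0.003976 x 84.01 = 0.3340 g.
% purity = 0.3340 / 2.3538 x 100 = 14.2%.

14.2%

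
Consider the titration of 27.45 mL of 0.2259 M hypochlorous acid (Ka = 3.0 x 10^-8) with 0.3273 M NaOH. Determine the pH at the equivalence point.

10.32

n(HClO) = 0.2259 x 0.02745 = 0.006201 mol; V(NaOH) at equivalence = 0.006201/0.3273 = 0.01895 L.
At equivalence all the acid is converted to ClO-; total volume = 0.02745 + 0.01895 = 0.04640 L, so [ClO-] = 0.006201/0.04640 = 0.1337 M.
Kb = Kw/Ka = 1.0e-14 / 3.0 x 10^-8 = 3.33e-7.
[OH^-] = sqrt(Kb x [ClO-]) = sqrt(3.33e-7 x 0.1337) = 0.000211 M.
pOH = 3.68, so pH = 14.00 - 3.68 = 10.32.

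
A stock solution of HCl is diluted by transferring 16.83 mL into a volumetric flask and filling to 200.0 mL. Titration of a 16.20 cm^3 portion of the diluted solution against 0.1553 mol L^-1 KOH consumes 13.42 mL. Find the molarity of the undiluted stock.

n(KOH) = 0.1553 x 0.01342 = 0.002084 mol.
n(HCl) in the aliquot = 0.002084 mol.
[diluted HCl] = 0.002084 / 0.01620 = 0.1286 M.
Dilution factor = 200.0/16.83 = 11.88, so [stock] = 0.1286 x 11.88 = 1.53 M.

1.53 M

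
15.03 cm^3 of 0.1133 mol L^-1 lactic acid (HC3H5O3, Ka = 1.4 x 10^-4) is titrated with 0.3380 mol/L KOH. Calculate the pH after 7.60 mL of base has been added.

12.58

n(acid) = 0.1133 x 0.01503 = 0.001703 mol; n(KOH) added = 0.3380 x 0.007600 = 0.002569 mol.
Base is in excess by 0.002569 - 0.001703 = 0.0008659 mol in a total volume of 0.02263 L.
[OH^-] = 0.0008659/0.02263 = 0.03826 M, so pOH = 1.42 and pH = 14.00 - 1.42 = 12.58.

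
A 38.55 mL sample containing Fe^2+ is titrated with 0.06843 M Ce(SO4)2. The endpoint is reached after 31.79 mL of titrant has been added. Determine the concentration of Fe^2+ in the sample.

0.0564 M

n(Ce(SO4)2) = 0.06843 x 0.03179 = 0.002175 mol.
From the balanced equation, 1 mol Ce(SO4)2 reacts with 1 mol Fe^2+, so n(Fe^2+) = 0.002175 x 1/1 = 0.002175 mol.
[Fe^2+] = 0.002175 / 0.03855 L = 0.0564 M.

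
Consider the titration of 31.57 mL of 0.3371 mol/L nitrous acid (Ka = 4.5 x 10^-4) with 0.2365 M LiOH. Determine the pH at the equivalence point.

8.24

n(HNO2) = 0.3371 x 0.03157 = 0.01064 mol; V(LiOH) at equivalence = 0.01064/0.2365 = 0.04500 L.
At equivalence all the acid is converted to NO2-; total volume = 0.03157 + 0.04500 = 0.07657 L, so [NO2-] = 0.01064/0.07657 = 0.1390 M.
Kb = Kw/Ka = 1.0e-14 / 4.5 x 10^-4 = 2.22e-11.
[OH^-] = sqrt(Kb x [NO2-]) = sqrt(2.22e-11 x 0.1390) = 1.76e-6 M.
pOH = 5.76, so pH = 14.00 - 5.76 = 8.24.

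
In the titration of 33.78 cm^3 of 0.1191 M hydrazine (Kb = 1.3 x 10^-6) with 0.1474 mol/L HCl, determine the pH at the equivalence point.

4.65

n(N2H4) = 0.1191 x 0.03378 = 0.004023 mol; V(HCl) at equivalence = 0.004023/0.1474 = 0.02729 L.
At equivalence the base is fully converted to N2H5+; total volume = 0.06107 L, so [N2H5+] = 0.004023/0.06107 = 0.06587 M.
Ka(N2H5+) = Kw/Kb = 1.0e-14 / 1.3 x 10^-6 = 7.69e-9.
[H^+] = sqrt(Ka x [N2H5+]) = sqrt(7.69e-9 x 0.06587) = 2.25e-5 M.
pH = -log(2.25e-5) = 4.65.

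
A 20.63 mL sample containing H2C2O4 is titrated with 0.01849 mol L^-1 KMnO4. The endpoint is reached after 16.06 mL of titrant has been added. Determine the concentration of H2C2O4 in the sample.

n(KMnO4) = 0.01849 x 0.01606 = 0.0002969 mol.
From the balanced equation, 2 mol KMnO4 reacts with 5 mol H2C2O4, so n(H2C2O4) = 0.0002969 x 5/2 = 0.0007424 mol.
[H2C2O4] = 0.0007424 / 0.02063 L = 0.0360 M.

0.0360 M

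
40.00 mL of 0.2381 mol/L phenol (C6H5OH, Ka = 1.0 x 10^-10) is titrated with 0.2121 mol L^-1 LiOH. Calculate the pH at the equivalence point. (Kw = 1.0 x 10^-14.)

n(C6H5OH) = 0.2381 x 0.04000 = 0.009524 mol; V(LiOH) at equivalence = 0.009524/0.2121 = 0.04490 L.
At equivalence all the acid is converted to C6H5O-; total volume = 0.04000 + 0.04490 = 0.08490 L, so [C6H5O-] = 0.009524/0.08490 = 0.1122 M.
Kb = Kw/Ka = 1.0e-14 / 1.0 x 10^-10 = 0.000100.
[OH^-] = sqrt(Kb x [C6H5O-]) = sqrt(0.000100 x 0.1122) = 0.00335 M.
pOH = 2.48, so pH = 14.00 - 2.48 = 11.52.

11.52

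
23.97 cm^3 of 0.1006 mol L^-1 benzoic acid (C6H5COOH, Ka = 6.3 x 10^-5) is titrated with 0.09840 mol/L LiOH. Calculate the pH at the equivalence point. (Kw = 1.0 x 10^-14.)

n(C6H5COOH) = 0.1006 x 0.02397 = 0.002411 mol; V(LiOH) at equivalence = 0.002411/0.09840 = 0.02451 L.
At equivalence all the acid is converted to C6H5COO-; total volume = 0.02397 + 0.02451 = 0.04848 L, so [C6H5COO-] = 0.002411/0.04848 = 0.04974 M.
Kb = Kw/Ka = 1.0e-14 / 6.3 x 10^-5 = 1.59e-10.
[OH^-] = sqrt(Kb x [C6H5COO-]) = sqrt(1.59e-10 x 0.04974) = 2.81e-6 M.
pOH = 5.55, so pH = 14.00 - 5.55 = 8.45.

8.45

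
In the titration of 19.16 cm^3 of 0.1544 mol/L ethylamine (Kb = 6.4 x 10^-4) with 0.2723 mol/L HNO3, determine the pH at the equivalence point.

n(C2H5NH2) = 0.1544 x 0.01916 = 0.002958 mol; V(HNO3) at equivalence = 0.002958/0.2723 = 0.01086 L.
At equivalence the base is fully converted to C2H5NH3+; total volume = 0.03002 L, so [C2H5NH3+] = 0.002958/0.03002 = 0.09853 M.
Ka(C2H5NH3+) = Kw/Kb = 1.0e-14 / 6.4 x 10^-4 = 1.56e-11.
[H^+] = sqrt(Ka x [C2H5NH3+]) = sqrt(1.56e-11 x 0.09853) = 1.24e-6 M.
pH = -log(1.24e-6) = 5.91.

5.91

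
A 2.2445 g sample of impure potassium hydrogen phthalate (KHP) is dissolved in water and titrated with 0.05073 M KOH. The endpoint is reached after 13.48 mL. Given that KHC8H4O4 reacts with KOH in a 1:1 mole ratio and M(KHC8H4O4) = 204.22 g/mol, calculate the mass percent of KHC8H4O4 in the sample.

n(KOH) = 0.05073 x 0.01348 = 0.0006838 mol.
n(KHC8H4O4) = 0.0006838 / 1 = 0.0006838 mol.
mass of KHC8H4O4 = 0.0006838 x 204.22 = 0.1397 g.
% purity = 0.1397 / 2.2445 x 100 = 6.22%.

6.22%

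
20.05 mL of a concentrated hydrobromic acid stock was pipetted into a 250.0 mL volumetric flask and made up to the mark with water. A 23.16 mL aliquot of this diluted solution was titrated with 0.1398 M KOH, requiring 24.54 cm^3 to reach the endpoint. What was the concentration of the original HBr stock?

n(KOH) = 0.1398 x 0.02454 = 0.003431 mol.
n(HBr) in the aliquot = 0.003431 mol.
[diluted HBr] = 0.003431 / 0.02316 = 0.1481 M.
Dilution factor = 250.0/20.05 = 12.47, so [stock] = 0.1481 x 12.47 = 1.85 M.

1.85 M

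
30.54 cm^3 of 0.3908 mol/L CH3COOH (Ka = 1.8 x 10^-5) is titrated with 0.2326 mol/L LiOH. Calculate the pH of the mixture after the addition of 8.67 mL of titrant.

Initial n(CH3COOH) = 0.3908 x 0.03054 = 0.01194 mol.
n(LiOH) added = 0.2326 x 0.008670 = 0.002017 mol, converting that many moles of CH3COOH to CH3COO-.
Remaining n(CH3COOH) = 0.009918 mol; n(CH3COO-) = 0.002017 mol.
By Henderson-Hasselbalch, pH = pKa + log([A^-]/[HA]) = 4.74 + log(0.002017/0.009918) = 4.74 + (-0.69) = 4.05.

4.05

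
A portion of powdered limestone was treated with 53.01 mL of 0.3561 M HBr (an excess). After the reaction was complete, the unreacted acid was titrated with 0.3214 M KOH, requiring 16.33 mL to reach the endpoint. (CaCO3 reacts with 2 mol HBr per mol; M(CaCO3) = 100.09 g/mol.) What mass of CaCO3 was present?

0.682 g

Total n(HBr) added = 0.3561 x 0.05301 = 0.01888 mol.
n(KOH) used = 0.3214 x 0.01633 = 0.005248 mol, which equals the excess n(HBr).
So n(HBr) consumed by the sample = 0.01888 - 0.005248 = 0.01363 mol.
n(CaCO3) = 0.01363 / 2 = 0.006814 mol.
mass = 0.006814 mol x 100.09 g/mol = 0.682 g.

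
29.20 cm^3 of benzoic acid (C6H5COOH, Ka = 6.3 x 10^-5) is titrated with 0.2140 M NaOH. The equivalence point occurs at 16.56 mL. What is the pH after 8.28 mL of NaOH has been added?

8.28 mL is exactly half the equivalence volume (16.56/2), i.e. the half-equivalence point.
There, n(HA) = n(A^-), so pH = pKa = -log(6.3 x 10^-5) = 4.20.

4.20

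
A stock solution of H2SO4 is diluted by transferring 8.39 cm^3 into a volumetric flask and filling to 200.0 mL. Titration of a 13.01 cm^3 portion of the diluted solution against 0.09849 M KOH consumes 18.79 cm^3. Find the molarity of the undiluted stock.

n(KOH) = 0.09849 x 0.01879 = 0.001851 mol.
n(H2SO4) in the aliquot = 0.001851 x 1/2 = 0.0009253 mol.
[diluted H2SO4] = 0.0009253 / 0.01301 = 0.07112 M.
Dilution factor = 200.0/8.390 = 23.84, so [stock] = 0.07112 x 23.84 = 1.70 M.

1.70 M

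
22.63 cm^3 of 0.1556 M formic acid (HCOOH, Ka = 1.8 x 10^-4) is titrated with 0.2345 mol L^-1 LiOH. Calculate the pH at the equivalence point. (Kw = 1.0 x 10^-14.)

8.36

n(HCOOH) = 0.1556 x 0.02263 = 0.003521 mol; V(LiOH) at equivalence = 0.003521/0.2345 = 0.01502 L.
At equivalence all the acid is converted to HCOO-; total volume = 0.02263 + 0.01502 = 0.03765 L, so [HCOO-] = 0.003521/0.03765 = 0.09354 M.
Kb = Kw/Ka = 1.0e-14 / 1.8 x 10^-4 = 5.56e-11.
[OH^-] = sqrt(Kb x [HCOO-]) = sqrt(5.56e-11 x 0.09354) = 2.28e-6 M.
pOH = 5.64, so pH = 14.00 - 5.64 = 8.36.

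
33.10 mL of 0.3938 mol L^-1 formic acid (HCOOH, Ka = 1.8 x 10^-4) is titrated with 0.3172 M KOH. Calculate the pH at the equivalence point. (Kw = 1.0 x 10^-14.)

8.49

n(HCOOH) = 0.3938 x 0.03310 = 0.01303 mol; V(KOH) at equivalence = 0.01303/0.3172 = 0.04109 L.
At equivalence all the acid is converted to HCOO-; total volume = 0.03310 + 0.04109 = 0.07419 L, so [HCOO-] = 0.01303/0.07419 = 0.1757 M.
Kb = Kw/Ka = 1.0e-14 / 1.8 x 10^-4 = 5.56e-11.
[OH^-] = sqrt(Kb x [HCOO-]) = sqrt(5.56e-11 x 0.1757) = 3.12e-6 M.
pOH = 5.51, so pH = 14.00 - 5.51 = 8.49.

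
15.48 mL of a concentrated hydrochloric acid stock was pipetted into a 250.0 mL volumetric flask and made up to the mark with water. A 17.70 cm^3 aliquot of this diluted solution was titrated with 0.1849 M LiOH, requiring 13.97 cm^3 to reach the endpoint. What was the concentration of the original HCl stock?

2.36 M

n(LiOH) = 0.1849 x 0.01397 = 0.002583 mol.
n(HCl) in the aliquot = 0.002583 mol.
[diluted HCl] = 0.002583 / 0.01770 = 0.1459 M.
Dilution factor = 250.0/15.48 = 16.15, so [stock] = 0.1459 x 16.15 = 2.36 M.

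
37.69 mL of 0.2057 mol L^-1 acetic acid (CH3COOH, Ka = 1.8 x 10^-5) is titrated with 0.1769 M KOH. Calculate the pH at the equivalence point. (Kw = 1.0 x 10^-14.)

n(CH3COOH) = 0.2057 x 0.03769 = 0.007753 mol; V(KOH) at equivalence = 0.007753/0.1769 = 0.04383 L.
At equivalence all the acid is converted to CH3COO-; total volume = 0.03769 + 0.04383 = 0.08152 L, so [CH3COO-] = 0.007753/0.08152 = 0.09511 M.
Kb = Kw/Ka = 1.0e-14 / 1.8 x 10^-5 = 5.56e-10.
[OH^-] = sqrt(Kb x [CH3COO-]) = sqrt(5.56e-10 x 0.09511) = 7.27e-6 M.
pOH = 5.14, so pH = 14.00 - 5.14 = 8.86.

8.86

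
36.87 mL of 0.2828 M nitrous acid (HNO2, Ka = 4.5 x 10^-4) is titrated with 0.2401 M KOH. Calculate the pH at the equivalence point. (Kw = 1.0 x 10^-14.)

n(HNO2) = 0.2828 x 0.03687 = 0.01043 mol; V(KOH) at equivalence = 0.01043/0.2401 = 0.04343 L.
At equivalence all the acid is converted to NO2-; total volume = 0.03687 + 0.04343 = 0.08030 L, so [NO2-] = 0.01043/0.08030 = 0.1299 M.
Kb = Kw/Ka = 1.0e-14 / 4.5 x 10^-4 = 2.22e-11.
[OH^-] = sqrt(Kb x [NO2-]) = sqrt(2.22e-11 x 0.1299) = 1.70e-6 M.
pOH = 5.77, so pH = 14.00 - 5.77 = 8.23.

8.23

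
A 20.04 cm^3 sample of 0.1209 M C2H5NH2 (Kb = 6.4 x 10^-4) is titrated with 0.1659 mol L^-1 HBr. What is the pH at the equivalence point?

n(C2H5NH2) = 0.1209 x 0.02004 = 0.002423 mol; V(HBr) at equivalence = 0.002423/0.1659 = 0.01460 L.
At equivalence the base is fully converted to C2H5NH3+; total volume = 0.03464 L, so [C2H5NH3+] = 0.002423/0.03464 = 0.06993 M.
Ka(C2H5NH3+) = Kw/Kb = 1.0e-14 / 6.4 x 10^-4 = 1.56e-11.
[H^+] = sqrt(Ka x [C2H5NH3+]) = sqrt(1.56e-11 x 0.06993) = 1.05e-6 M.
pH = -log(1.05e-6) = 5.98.

5.98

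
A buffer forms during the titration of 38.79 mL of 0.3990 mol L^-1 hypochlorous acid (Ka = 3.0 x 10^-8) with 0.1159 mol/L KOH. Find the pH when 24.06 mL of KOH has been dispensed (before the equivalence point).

Initial n(HClO) = 0.3990 x 0.03879 = 0.01548 mol.
n(KOH) added = 0.1159 x 0.02406 = 0.002789 mol, converting that many moles of HClO to ClO-.
Remaining n(HClO) = 0.01269 mol; n(ClO-) = 0.002789 mol.
By Henderson-Hasselbalch, pH = pKa + log([A^-]/[HA]) = 7.52 + log(0.002789/0.01269) = 7.52 + (-0.66) = 6.86.

6.86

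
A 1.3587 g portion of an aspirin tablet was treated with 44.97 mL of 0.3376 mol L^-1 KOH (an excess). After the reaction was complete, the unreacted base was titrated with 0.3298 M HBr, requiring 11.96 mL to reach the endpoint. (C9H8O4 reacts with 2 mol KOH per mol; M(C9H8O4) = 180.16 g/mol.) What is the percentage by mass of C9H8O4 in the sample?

Total n(KOH) added = 0.3376 x 0.04497 = 0.01518 mol.
n(HBr) used = 0.3298 x 0.01196 = 0.003944 mol, which equals the excess n(KOH).
So n(KOH) consumed by the sample = 0.01518 - 0.003944 = 0.01124 mol.
n(C9H8O4) = 0.01124 / 2 = 0.005619 mol.
mass C9H8O4 = 0.005619 x 180.16 = 1.012 g, so %C9H8O4 = 1.012/1.3587 x 100 = 74.5%.

74.5%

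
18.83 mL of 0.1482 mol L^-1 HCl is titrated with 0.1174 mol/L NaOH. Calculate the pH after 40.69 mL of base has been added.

n(acid) = 0.1482 x 0.01883 = 0.002791 mol; n(NaOH) added = 0.1174 x 0.04069 = 0.004777 mol.
Base is in excess by 0.004777 - 0.002791 = 0.001986 mol in a total volume of 0.05952 L.
[OH^-] = 0.001986/0.05952 = 0.03337 M, so pOH = 1.48 and pH = 14.00 - 1.48 = 12.52.

12.52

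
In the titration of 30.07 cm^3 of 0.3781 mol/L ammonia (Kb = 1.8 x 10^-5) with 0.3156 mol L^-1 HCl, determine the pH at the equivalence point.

n(NH3) = 0.3781 x 0.03007 = 0.01137 mol; V(HCl) at equivalence = 0.01137/0.3156 = 0.03602 L.
At equivalence the base is fully converted to NH4+; total volume = 0.06609 L, so [NH4+] = 0.01137/0.06609 = 0.1720 M.
Ka(NH4+) = Kw/Kb = 1.0e-14 / 1.8 x 10^-5 = 5.56e-10.
[H^+] = sqrt(Ka x [NH4+]) = sqrt(5.56e-10 x 0.1720) = 9.78e-6 M.
pH = -log(9.78e-6) = 5.01.

5.01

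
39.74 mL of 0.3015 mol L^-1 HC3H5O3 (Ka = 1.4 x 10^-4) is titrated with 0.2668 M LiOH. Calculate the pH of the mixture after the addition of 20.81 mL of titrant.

3.79

Initial n(HC3H5O3) = 0.3015 x 0.03974 = 0.01198 mol.
n(LiOH) added = 0.2668 x 0.02081 = 0.005552 mol, converting that many moles of HC3H5O3 to C3H5O3-.
Remaining n(HC3H5O3) = 0.006430 mol; n(C3H5O3-) = 0.005552 mol.
By Henderson-Hasselbalch, pH = pKa + log([A^-]/[HA]) = 3.85 + log(0.005552/0.006430) = 3.85 + (-0.06) = 3.79.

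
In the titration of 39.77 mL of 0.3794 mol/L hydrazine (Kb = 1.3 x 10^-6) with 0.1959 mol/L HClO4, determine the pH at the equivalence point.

4.50

n(N2H4) = 0.3794 x 0.03977 = 0.01509 mol; V(HClO4) at equivalence = 0.01509/0.1959 = 0.07702 L.
At equivalence the base is fully converted to N2H5+; total volume = 0.1168 L, so [N2H5+] = 0.01509/0.1168 = 0.1292 M.
Ka(N2H5+) = Kw/Kb = 1.0e-14 / 1.3 x 10^-6 = 7.69e-9.
[H^+] = sqrt(Ka x [N2H5+]) = sqrt(7.69e-9 x 0.1292) = 3.15e-5 M.
pH = -log(3.15e-5) = 4.50.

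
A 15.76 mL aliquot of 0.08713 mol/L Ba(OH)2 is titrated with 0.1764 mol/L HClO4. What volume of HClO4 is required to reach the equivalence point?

n(Ba(OH)2) = 0.08713 mol/L x 0.01576 L = 0.001373 mol.
The neutralisation is 1 Ba(OH)2 : 2 HClO4, so n(HClO4) = 0.001373 x 2/1 = 0.002746 mol.
V(HClO4) = 0.002746 / 0.1764 = 0.01557 L = 15.6 mL.

15.6 mL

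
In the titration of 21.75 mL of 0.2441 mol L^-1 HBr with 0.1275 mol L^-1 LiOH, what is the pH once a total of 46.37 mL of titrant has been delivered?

n(acid) = 0.2441 x 0.02175 = 0.005309 mol; n(LiOH) added = 0.1275 x 0.04637 = 0.005912 mol.
Base is in excess by 0.005912 - 0.005309 = 0.0006030 mol in a total volume of 0.06812 L.
[OH^-] = 0.0006030/0.06812 = 0.008852 M, so pOH = 2.05 and pH = 14.00 - 2.05 = 11.95.

11.95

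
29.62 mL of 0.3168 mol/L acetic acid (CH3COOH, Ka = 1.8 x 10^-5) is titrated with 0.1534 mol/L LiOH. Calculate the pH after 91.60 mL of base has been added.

12.59

n(acid) = 0.3168 x 0.02962 = 0.009384 mol; n(LiOH) added = 0.1534 x 0.09160 = 0.01405 mol.
Base is in excess by 0.01405 - 0.009384 = 0.004668 mol in a total volume of 0.1212 L.
[OH^-] = 0.004668/0.1212 = 0.03851 M, so pOH = 1.41 and pH = 14.00 - 1.41 = 12.59.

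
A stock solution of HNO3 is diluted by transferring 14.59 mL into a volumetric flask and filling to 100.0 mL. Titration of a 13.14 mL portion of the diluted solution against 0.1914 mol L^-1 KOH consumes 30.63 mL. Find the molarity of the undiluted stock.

3.06 M

n(KOH) = 0.1914 x 0.03063 = 0.005863 mol.
n(HNO3) in the aliquot = 0.005863 mol.
[diluted HNO3] = 0.005863 / 0.01314 = 0.4462 M.
Dilution factor = 100.0/14.59 = 6.854, so [stock] = 0.4462 x 6.854 = 3.06 M.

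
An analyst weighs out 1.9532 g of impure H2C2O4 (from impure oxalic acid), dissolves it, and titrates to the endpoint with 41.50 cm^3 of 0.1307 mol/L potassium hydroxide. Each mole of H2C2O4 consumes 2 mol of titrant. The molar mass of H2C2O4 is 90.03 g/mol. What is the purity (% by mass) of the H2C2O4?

12.5%

n(KOH) = 0.1307 x 0.04150 = 0.005424 mol.
n(H2C2O4) = 0.005424 / 2 = 0.002712 mol.
mass of H2C2O4 = 0.002712 x 90.03 = 0.2442 g.
% purity = 0.2442 / 1.9532 x 100 = 12.5%.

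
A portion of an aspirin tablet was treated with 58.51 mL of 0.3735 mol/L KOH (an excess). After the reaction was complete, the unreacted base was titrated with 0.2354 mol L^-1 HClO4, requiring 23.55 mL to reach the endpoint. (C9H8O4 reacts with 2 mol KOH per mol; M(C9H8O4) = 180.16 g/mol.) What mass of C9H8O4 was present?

Total n(KOH) added = 0.3735 x 0.05851 = 0.02185 mol.
n(HClO4) used = 0.2354 x 0.02355 = 0.005544 mol, which equals the excess n(KOH).
So n(KOH) consumed by the sample = 0.02185 - 0.005544 = 0.01631 mol.
n(C9H8O4) = 0.01631 / 2 = 0.008155 mol.
mass = 0.008155 mol x 180.16 g/mol = 1.47 g.

1.47 g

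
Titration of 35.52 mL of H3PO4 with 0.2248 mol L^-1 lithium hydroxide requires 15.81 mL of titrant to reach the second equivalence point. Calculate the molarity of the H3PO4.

n(LiOH) = 0.2248 x 0.01581 = 0.003554 mol.
At the second equivalence point, 2 mol OH^- react per mol H3PO4, so n(H3PO4) = 0.003554 / 2 = 0.001777 mol.
[H3PO4] = 0.001777 / 0.03552 L = 0.0500 M.

0.0500 M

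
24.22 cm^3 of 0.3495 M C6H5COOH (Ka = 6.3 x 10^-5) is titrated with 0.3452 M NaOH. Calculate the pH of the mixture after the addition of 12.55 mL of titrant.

4.22

Initial n(C6H5COOH) = 0.3495 x 0.02422 = 0.008465 mol.
n(NaOH) added = 0.3452 x 0.01255 = 0.004332 mol, converting that many moles of C6H5COOH to C6H5COO-.
Remaining n(C6H5COOH) = 0.004133 mol; n(C6H5COO-) = 0.004332 mol.
By Henderson-Hasselbalch, pH = pKa + log([A^-]/[HA]) = 4.20 + log(0.004332/0.004133) = 4.20 + (+0.02) = 4.22.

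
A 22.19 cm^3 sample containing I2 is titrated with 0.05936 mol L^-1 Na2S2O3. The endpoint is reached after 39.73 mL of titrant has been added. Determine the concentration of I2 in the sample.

n(Na2S2O3) = 0.05936 x 0.03973 = 0.002358 mol.
From the balanced equation, 2 mol Na2S2O3 reacts with 1 mol I2, so n(I2) = 0.002358 x 1/2 = 0.001179 mol.
[I2] = 0.001179 / 0.02219 L = 0.0531 M.

0.0531 M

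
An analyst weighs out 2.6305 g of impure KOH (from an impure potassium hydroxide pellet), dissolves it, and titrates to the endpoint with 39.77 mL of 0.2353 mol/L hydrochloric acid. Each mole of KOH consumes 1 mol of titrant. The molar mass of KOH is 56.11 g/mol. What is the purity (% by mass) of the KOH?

20.0%

n(HCl) = 0.2353 x 0.03977 = 0.009358 mol.
n(KOH) = 0.009358 / 1 = 0.009358 mol.
mass of KOH = 0.009358 x 56.11 = 0.5251 g.
% purity = 0.5251 / 2.6305 x 100 = 20.0%.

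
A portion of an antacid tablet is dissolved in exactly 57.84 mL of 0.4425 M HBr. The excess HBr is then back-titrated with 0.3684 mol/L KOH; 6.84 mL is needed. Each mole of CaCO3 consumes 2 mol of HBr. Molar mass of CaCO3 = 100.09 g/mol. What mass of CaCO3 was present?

1.15 g

Total n(HBr) added = 0.4425 x 0.05784 = 0.02559 mol.
n(KOH) used = 0.3684 x 0.006840 = 0.002520 mol, which equals the excess n(HBr).
So n(HBr) consumed by the sample = 0.02559 - 0.002520 = 0.02307 mol.
n(CaCO3) = 0.02307 / 2 = 0.01154 mol.
mass = 0.01154 mol x 100.09 g/mol = 1.15 g.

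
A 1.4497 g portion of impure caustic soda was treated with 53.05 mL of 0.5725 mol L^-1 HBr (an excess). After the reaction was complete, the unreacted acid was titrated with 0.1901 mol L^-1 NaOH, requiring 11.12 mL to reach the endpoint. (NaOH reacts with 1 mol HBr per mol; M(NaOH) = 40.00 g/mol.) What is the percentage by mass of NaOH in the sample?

78.0%

Total n(HBr) added = 0.5725 x 0.05305 = 0.03037 mol.
n(NaOH) used = 0.1901 x 0.01112 = 0.002114 mol, which equals the excess n(HBr).
So n(HBr) consumed by the sample = 0.03037 - 0.002114 = 0.02826 mol.
n(NaOH) = 0.02826 / 1 = 0.02826 mol.
mass NaOH = 0.02826 x 40.00 = 1.130 g, so %NaOH = 1.130/1.4497 x 100 = 78.0%.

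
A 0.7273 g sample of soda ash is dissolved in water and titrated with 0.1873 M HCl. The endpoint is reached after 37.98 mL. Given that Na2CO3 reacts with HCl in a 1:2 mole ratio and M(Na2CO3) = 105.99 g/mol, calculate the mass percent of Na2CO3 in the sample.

n(HCl) = 0.1873 x 0.03798 = 0.007114 mol.
n(Na2CO3) = 0.007114 / 2 = 0.003557 mol.
mass of Na2CO3 = 0.003557 x 105.99 = 0.3770 g.
% purity = 0.3770 / 0.7273 x 100 = 51.8%.

51.8%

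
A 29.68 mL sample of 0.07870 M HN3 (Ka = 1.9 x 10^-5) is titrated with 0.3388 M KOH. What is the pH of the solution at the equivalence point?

8.76

n(HN3) = 0.07870 x 0.02968 = 0.002336 mol; V(KOH) at equivalence = 0.002336/0.3388 = 0.006894 L.
At equivalence all the acid is converted to N3-; total volume = 0.02968 + 0.006894 = 0.03657 L, so [N3-] = 0.002336/0.03657 = 0.06386 M.
Kb = Kw/Ka = 1.0e-14 / 1.9 x 10^-5 = 5.26e-10.
[OH^-] = sqrt(Kb x [N3-]) = sqrt(5.26e-10 x 0.06386) = 5.80e-6 M.
pOH = 5.24, so pH = 14.00 - 5.24 = 8.76.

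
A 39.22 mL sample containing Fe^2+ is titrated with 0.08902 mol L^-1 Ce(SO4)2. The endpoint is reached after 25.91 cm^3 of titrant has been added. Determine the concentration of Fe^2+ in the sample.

n(Ce(SO4)2) = 0.08902 x 0.02591 = 0.002307 mol.
From the balanced equation, 1 mol Ce(SO4)2 reacts with 1 mol Fe^2+, so n(Fe^2+) = 0.002307 x 1/1 = 0.002307 mol.
[Fe^2+] = 0.002307 / 0.03922 L = 0.0588 M.

0.0588 M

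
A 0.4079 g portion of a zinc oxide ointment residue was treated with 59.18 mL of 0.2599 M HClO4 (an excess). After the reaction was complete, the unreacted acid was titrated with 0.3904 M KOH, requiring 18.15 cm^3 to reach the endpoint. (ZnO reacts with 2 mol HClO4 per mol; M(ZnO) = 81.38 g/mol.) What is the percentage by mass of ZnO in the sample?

Total n(HClO4) added = 0.2599 x 0.05918 = 0.01538 mol.
n(KOH) used = 0.3904 x 0.01815 = 0.007086 mol, which equals the excess n(HClO4).
So n(HClO4) consumed by the sample = 0.01538 - 0.007086 = 0.008295 mol.
n(ZnO) = 0.008295 / 2 = 0.004148 mol.
mass ZnO = 0.004148 x 81.38 = 0.3375 g, so %ZnO = 0.3375/0.4079 x 100 = 82.7%.

82.7%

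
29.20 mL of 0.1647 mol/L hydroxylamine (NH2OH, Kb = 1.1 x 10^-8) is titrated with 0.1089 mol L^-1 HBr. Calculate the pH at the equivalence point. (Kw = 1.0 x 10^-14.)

3.61

n(NH2OH) = 0.1647 x 0.02920 = 0.004809 mol; V(HBr) at equivalence = 0.004809/0.1089 = 0.04416 L.
At equivalence the base is fully converted to NH3OH+; total volume = 0.07336 L, so [NH3OH+] = 0.004809/0.07336 = 0.06555 M.
Ka(NH3OH+) = Kw/Kb = 1.0e-14 / 1.1 x 10^-8 = 9.09e-7.
[H^+] = sqrt(Ka x [NH3OH+]) = sqrt(9.09e-7 x 0.06555) = 0.000244 M.
pH = -log(0.000244) = 3.61.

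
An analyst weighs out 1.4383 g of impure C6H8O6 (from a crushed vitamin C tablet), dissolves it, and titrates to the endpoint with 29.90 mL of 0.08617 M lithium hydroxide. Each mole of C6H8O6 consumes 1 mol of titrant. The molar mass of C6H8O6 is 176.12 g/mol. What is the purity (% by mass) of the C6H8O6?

31.5%

n(LiOH) = 0.08617 x 0.02990 = 0.002576 mol.
n(C6H8O6) = 0.002576 / 1 = 0.002576 mol.
mass of C6H8O6 = 0.002576 x 176.12 = 0.4538 g.
% purity = 0.4538 / 1.4383 x 100 = 31.5%.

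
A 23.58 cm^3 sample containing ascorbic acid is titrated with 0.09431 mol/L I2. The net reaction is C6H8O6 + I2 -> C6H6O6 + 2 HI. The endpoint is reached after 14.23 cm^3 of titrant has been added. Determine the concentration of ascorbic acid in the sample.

0.0569 M

n(I2) = 0.09431 x 0.01423 = 0.001342 mol.
From the balanced equation, 1 mol I2 reacts with 1 mol ascorbic acid, so n(ascorbic acid) = 0.001342 x 1/1 = 0.001342 mol.
[ascorbic acid] = 0.001342 / 0.02358 L = 0.0569 M.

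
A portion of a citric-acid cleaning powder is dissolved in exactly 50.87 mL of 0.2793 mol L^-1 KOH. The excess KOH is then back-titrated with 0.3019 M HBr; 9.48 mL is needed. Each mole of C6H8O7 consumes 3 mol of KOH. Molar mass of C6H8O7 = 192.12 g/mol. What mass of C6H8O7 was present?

Total n(KOH) added = 0.2793 x 0.05087 = 0.01421 mol.
n(HBr) used = 0.3019 x 0.009480 = 0.002862 mol, which equals the excess n(KOH).
So n(KOH) consumed by the sample = 0.01421 - 0.002862 = 0.01135 mol.
n(C6H8O7) = 0.01135 / 3 = 0.003782 mol.
mass = 0.003782 mol x 192.12 g/mol = 0.727 g.

0.727 g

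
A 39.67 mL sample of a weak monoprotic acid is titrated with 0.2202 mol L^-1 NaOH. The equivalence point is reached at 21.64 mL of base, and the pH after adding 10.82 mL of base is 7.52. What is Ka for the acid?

10.82 mL is half of the equivalence volume, so this is the half-equivalence point where [HA] = [A^-].
At half-equivalence pH = pKa, so pKa = 7.52.
Ka = 10^(-7.52) = 3.0 x 10^-8.

3.0 x 10^-8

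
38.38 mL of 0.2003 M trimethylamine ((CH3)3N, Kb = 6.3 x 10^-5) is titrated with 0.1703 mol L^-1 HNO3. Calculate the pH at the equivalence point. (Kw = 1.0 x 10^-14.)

5.42

n((CH3)3N) = 0.2003 x 0.03838 = 0.007688 mol; V(HNO3) at equivalence = 0.007688/0.1703 = 0.04514 L.
At equivalence the base is fully converted to (CH3)3NH+; total volume = 0.08352 L, so [(CH3)3NH+] = 0.007688/0.08352 = 0.09204 M.
Ka((CH3)3NH+) = Kw/Kb = 1.0e-14 / 6.3 x 10^-5 = 1.59e-10.
[H^+] = sqrt(Ka x [(CH3)3NH+]) = sqrt(1.59e-10 x 0.09204) = 3.82e-6 M.
pH = -log(3.82e-6) = 5.42.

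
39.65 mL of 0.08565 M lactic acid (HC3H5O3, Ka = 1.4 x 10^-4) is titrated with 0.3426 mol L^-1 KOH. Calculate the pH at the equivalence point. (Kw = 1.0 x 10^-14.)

n(HC3H5O3) = 0.08565 x 0.03965 = 0.003396 mol; V(KOH) at equivalence = 0.003396/0.3426 = 0.009912 L.
At equivalence all the acid is converted to C3H5O3-; total volume = 0.03965 + 0.009912 = 0.04956 L, so [C3H5O3-] = 0.003396/0.04956 = 0.06852 M.
Kb = Kw/Ka = 1.0e-14 / 1.4 x 10^-4 = 7.14e-11.
[OH^-] = sqrt(Kb x [C3H5O3-]) = sqrt(7.14e-11 x 0.06852) = 2.21e-6 M.
pOH = 5.66, so pH = 14.00 - 5.66 = 8.34.

8.34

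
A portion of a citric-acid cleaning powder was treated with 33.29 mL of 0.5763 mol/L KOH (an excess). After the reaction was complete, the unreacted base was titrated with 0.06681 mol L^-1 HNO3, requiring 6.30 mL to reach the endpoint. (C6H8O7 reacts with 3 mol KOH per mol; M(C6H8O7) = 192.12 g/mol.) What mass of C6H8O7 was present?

Total n(KOH) added = 0.5763 x 0.03329 = 0.01919 mol.
n(HNO3) used = 0.06681 x 0.006300 = 0.0004209 mol, which equals the excess n(KOH).
So n(KOH) consumed by the sample = 0.01919 - 0.0004209 = 0.01876 mol.
n(C6H8O7) = 0.01876 / 3 = 0.006255 mol.
mass = 0.006255 mol x 192.12 g/mol = 1.20 g.

1.20 g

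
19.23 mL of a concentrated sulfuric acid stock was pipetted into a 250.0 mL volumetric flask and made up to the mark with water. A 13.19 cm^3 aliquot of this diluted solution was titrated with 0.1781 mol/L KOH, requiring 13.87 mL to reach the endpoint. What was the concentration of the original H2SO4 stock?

1.22 M

n(KOH) = 0.1781 x 0.01387 = 0.002470 mol.
n(H2SO4) in the aliquot = 0.002470 x 1/2 = 0.001235 mol.
[diluted H2SO4] = 0.001235 / 0.01319 = 0.09364 M.
Dilution factor = 250.0/19.23 = 13.00, so [stock] = 0.09364 x 13.00 = 1.22 M.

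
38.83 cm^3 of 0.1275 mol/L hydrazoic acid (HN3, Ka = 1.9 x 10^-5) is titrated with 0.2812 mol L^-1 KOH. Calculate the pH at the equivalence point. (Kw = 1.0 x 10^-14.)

n(HN3) = 0.1275 x 0.03883 = 0.004951 mol; V(KOH) at equivalence = 0.004951/0.2812 = 0.01761 L.
At equivalence all the acid is converted to N3-; total volume = 0.03883 + 0.01761 = 0.05644 L, so [N3-] = 0.004951/0.05644 = 0.08772 M.
Kb = Kw/Ka = 1.0e-14 / 1.9 x 10^-5 = 5.26e-10.
[OH^-] = sqrt(Kb x [N3-]) = sqrt(5.26e-10 x 0.08772) = 6.79e-6 M.
pOH = 5.17, so pH = 14.00 - 5.17 = 8.83.

8.83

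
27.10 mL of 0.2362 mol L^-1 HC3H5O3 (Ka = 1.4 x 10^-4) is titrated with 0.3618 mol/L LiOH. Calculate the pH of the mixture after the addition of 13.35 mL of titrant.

4.34

Initial n(HC3H5O3) = 0.2362 x 0.02710 = 0.006401 mol.
n(LiOH) added = 0.3618 x 0.01335 = 0.004830 mol, converting that many moles of HC3H5O3 to C3H5O3-.
Remaining n(HC3H5O3) = 0.001571 mol; n(C3H5O3-) = 0.004830 mol.
By Henderson-Hasselbalch, pH = pKa + log([A^-]/[HA]) = 3.85 + log(0.004830/0.001571) = 3.85 + (+0.49) = 4.34.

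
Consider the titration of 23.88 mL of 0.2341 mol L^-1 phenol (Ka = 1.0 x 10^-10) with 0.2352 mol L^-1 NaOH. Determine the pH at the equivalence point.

11.53

n(C6H5OH) = 0.2341 x 0.02388 = 0.005590 mol; V(NaOH) at equivalence = 0.005590/0.2352 = 0.02377 L.
At equivalence all the acid is converted to C6H5O-; total volume = 0.02388 + 0.02377 = 0.04765 L, so [C6H5O-] = 0.005590/0.04765 = 0.1173 M.
Kb = Kw/Ka = 1.0e-14 / 1.0 x 10^-10 = 0.000100.
[OH^-] = sqrt(Kb x [C6H5O-]) = sqrt(0.000100 x 0.1173) = 0.00343 M.
pOH = 2.47, so pH = 14.00 - 2.47 = 11.53.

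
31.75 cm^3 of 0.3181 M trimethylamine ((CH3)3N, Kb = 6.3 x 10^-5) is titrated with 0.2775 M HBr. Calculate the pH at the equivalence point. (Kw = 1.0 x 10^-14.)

5.31

n((CH3)3N) = 0.3181 x 0.03175 = 0.01010 mol; V(HBr) at equivalence = 0.01010/0.2775 = 0.03640 L.
At equivalence the base is fully converted to (CH3)3NH+; total volume = 0.06815 L, so [(CH3)3NH+] = 0.01010/0.06815 = 0.1482 M.
Ka((CH3)3NH+) = Kw/Kb = 1.0e-14 / 6.3 x 10^-5 = 1.59e-10.
[H^+] = sqrt(Ka x [(CH3)3NH+]) = sqrt(1.59e-10 x 0.1482) = 4.85e-6 M.
pH = -log(4.85e-6) = 5.31.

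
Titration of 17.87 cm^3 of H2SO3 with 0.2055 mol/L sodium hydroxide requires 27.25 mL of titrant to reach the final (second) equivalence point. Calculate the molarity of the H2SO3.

0.157 M

n(NaOH) = 0.2055 x 0.02725 = 0.005600 mol.
At the final (second) equivalence point, 2 mol OH^- react per mol H2SO3, so n(H2SO3) = 0.005600 / 2 = 0.002800 mol.
[H2SO3] = 0.002800 / 0.01787 L = 0.157 M.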